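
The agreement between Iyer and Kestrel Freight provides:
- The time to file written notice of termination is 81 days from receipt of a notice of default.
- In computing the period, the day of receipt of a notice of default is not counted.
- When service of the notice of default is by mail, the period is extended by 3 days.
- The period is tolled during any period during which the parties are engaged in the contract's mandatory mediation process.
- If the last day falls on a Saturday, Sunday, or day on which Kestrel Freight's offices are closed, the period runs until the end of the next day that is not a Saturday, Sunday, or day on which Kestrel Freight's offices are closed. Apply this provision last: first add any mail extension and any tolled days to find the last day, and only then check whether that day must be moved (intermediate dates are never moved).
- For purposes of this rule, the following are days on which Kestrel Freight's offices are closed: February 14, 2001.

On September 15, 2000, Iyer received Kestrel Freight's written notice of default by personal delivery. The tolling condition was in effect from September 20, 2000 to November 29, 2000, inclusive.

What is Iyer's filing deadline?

February 15, 2001

81 days after September 15, 2000 is December 5, 2000.
Service was not by mail, so no mail extension applies.
From September 20, 2000 through November 29, 2000 inclusive is 71 days; tolling adds 71 days: December 5, 2000 + 71 days = February 14, 2001.
February 14, 2001 is a listed holiday. The next qualifying day is February 15, 2001.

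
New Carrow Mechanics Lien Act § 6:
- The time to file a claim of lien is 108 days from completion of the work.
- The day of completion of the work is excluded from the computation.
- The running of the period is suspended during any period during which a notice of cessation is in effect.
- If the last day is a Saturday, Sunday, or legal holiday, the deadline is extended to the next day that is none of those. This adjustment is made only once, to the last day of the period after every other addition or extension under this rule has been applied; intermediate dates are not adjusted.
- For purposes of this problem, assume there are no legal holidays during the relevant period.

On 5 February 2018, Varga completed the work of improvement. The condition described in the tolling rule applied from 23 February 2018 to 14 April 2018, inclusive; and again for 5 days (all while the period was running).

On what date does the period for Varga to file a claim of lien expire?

108 days after 5 February 2018 is May 24, 2018.
From February 23, 2018 through April 14, 2018 inclusive is 51 days; tolling adds 51 days: May 24, 2018 + 51 days = July 14, 2018.
Tolling adds 5 days: July 14, 2018 + 5 days = July 19, 2018.
July 19, 2018 is a Thursday and not a legal holiday, so no extension applies.

July 19, 2018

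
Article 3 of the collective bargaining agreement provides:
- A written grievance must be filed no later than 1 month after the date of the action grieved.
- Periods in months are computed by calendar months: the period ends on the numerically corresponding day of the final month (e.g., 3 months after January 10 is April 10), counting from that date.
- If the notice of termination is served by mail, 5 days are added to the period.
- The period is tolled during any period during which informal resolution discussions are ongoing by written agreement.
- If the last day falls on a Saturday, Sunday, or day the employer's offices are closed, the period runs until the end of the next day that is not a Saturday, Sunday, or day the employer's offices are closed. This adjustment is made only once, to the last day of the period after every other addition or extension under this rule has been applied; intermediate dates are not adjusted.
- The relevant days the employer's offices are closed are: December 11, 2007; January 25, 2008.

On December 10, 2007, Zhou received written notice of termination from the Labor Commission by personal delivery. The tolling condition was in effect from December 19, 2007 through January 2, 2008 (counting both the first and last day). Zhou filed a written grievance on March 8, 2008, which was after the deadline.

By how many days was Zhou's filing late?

40 days

1 month after December 10, 2007 is January 10, 2008.
Service was not by mail, so no mail extension applies.
From December 19, 2007 through January 2, 2008 inclusive is 15 days; tolling adds 15 days: January 10, 2008 + 15 days = January 25, 2008.
January 25, 2008 is a listed holiday; January 26, 2008 is Saturday; January 27, 2008 is Sunday. The next qualifying day is January 28, 2008.
The deadline is January 28, 2008; from January 28, 2008 to March 8, 2008 is 40 days.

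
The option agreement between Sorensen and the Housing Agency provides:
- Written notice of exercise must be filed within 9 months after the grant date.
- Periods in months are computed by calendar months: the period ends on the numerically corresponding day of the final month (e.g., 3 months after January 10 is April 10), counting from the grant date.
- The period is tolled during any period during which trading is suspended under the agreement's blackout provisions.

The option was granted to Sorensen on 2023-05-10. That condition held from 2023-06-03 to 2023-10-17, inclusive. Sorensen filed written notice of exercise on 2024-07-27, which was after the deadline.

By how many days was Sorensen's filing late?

9 months after 2023-05-10 is February 10, 2024.
From June 3, 2023 through October 17, 2023 inclusive is 137 days; tolling adds 137 days: February 10, 2024 + 137 days = June 26, 2024.
The deadline is June 26, 2024; from June 26, 2024 to July 27, 2024 is 31 days.

31 days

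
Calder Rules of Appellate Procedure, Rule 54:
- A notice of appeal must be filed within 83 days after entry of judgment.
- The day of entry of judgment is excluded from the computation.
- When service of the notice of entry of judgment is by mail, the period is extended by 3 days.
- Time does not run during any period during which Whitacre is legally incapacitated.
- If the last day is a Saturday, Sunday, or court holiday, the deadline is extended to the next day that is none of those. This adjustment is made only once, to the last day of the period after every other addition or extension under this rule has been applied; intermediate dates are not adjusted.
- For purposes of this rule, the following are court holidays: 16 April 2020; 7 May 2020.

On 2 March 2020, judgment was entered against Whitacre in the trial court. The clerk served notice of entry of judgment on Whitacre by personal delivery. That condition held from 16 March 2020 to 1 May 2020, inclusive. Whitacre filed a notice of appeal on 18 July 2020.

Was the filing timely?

83 days after 2 March 2020 is May 24, 2020.
Service was not by mail, so no mail extension applies.
From March 16, 2020 through May 1, 2020 inclusive is 47 days; tolling adds 47 days: May 24, 2020 + 47 days = July 10, 2020.
July 10, 2020 is a Friday and not a court holiday, so no extension applies.
The deadline is July 10, 2020; the filing on July 18, 2020 is after that date.

No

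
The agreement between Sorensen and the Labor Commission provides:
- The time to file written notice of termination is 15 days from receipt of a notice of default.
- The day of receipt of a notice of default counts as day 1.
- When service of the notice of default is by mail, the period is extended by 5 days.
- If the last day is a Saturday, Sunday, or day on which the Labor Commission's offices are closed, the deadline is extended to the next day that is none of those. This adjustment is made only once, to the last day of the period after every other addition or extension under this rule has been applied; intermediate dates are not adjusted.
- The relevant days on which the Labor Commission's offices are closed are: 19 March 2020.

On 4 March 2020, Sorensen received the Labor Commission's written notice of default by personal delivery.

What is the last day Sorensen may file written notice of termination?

Counting 4 March 2020 as day 1, day 15 is March 18, 2020.
Service was not by mail, so no mail extension applies.
March 18, 2020 is a Wednesday and not a day on which the Labor Commission's offices are closed, so no extension applies.

March 18, 2020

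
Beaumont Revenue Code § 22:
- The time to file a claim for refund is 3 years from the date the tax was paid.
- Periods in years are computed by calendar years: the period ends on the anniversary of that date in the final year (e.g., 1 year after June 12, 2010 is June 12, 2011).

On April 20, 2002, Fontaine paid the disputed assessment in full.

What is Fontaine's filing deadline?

April 20, 2005

3 years after April 20, 2002 is April 20, 2005.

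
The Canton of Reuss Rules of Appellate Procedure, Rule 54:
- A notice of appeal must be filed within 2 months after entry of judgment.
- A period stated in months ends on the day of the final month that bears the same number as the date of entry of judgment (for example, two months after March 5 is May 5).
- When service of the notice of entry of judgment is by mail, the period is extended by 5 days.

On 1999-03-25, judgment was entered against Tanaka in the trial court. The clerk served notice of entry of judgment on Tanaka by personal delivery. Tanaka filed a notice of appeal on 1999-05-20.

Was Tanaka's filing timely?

2 months after 1999-03-25 is May 25, 1999.
Service was not by mail, so no mail extension applies.
The deadline is May 25, 1999; the filing on May 20, 1999 is on or before that date.

Yes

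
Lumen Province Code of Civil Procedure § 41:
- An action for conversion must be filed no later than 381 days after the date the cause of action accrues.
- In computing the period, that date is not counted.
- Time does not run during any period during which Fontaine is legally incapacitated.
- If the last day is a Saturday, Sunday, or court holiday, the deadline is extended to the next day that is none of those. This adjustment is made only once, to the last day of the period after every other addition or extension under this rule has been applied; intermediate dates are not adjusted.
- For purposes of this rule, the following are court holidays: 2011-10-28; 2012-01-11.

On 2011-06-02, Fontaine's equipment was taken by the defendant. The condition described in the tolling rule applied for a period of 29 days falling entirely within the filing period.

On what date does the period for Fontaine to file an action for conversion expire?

July 16, 2012

381 days after 2011-06-02 is June 17, 2012.
Tolling adds 29 days: June 17, 2012 + 29 days = July 16, 2012.
July 16, 2012 is a Monday and not a court holiday, so no extension applies.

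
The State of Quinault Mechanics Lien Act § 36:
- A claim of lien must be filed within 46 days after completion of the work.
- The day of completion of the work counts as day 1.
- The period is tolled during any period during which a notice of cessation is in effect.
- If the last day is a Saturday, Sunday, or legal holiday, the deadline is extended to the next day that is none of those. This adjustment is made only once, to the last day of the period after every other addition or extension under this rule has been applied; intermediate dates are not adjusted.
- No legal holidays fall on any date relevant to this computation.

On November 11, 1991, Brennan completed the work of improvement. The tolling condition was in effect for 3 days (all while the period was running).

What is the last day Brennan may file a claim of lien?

December 30, 1991

Counting November 11, 1991 as day 1, day 46 is December 26, 1991.
Tolling adds 3 days: December 26, 1991 + 3 days = December 29, 1991.
December 29, 1991 is Sunday. The next qualifying day is December 30, 1991.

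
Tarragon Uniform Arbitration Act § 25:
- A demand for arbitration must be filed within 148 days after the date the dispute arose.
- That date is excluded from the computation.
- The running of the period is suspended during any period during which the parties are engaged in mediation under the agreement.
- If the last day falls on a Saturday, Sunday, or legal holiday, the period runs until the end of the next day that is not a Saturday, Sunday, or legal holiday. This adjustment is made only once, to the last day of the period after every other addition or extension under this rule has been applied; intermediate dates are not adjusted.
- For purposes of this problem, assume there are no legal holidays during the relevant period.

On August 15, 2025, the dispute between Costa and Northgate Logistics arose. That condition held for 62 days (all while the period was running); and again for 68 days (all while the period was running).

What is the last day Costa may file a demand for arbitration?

148 days after August 15, 2025 is January 10, 2026.
Tolling adds 62 days: January 10, 2026 + 62 days = March 13, 2026.
Tolling adds 68 days: March 13, 2026 + 68 days = May 20, 2026.
May 20, 2026 is a Wednesday and not a legal holiday, so no extension applies.

May 20, 2026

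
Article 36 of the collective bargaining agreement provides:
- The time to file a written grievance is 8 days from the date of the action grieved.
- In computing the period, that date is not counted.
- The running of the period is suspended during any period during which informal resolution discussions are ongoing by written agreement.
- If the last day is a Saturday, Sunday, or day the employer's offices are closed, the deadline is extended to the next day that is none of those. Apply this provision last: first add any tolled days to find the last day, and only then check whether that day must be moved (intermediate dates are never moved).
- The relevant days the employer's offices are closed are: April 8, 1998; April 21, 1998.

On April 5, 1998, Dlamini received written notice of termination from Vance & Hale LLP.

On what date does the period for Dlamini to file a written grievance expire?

April 13, 1998

8 days after April 5, 1998 is April 13, 1998.
April 13, 1998 is a Monday and not a day the employer's offices are closed, so no extension applies.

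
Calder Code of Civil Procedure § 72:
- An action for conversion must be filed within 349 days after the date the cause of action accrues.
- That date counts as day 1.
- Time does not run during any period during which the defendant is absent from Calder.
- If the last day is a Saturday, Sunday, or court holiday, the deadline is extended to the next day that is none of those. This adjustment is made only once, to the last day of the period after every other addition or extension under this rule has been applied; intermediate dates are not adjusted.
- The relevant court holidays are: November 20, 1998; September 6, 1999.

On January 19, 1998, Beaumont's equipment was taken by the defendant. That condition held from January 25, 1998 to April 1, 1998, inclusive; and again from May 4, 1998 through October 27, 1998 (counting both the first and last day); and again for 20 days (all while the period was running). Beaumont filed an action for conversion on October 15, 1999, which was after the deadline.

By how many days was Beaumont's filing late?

22 days

Counting January 19, 1998 as day 1, day 349 is January 2, 1999.
From January 25, 1998 through April 1, 1998 inclusive is 67 days; tolling adds 67 days: January 2, 1999 + 67 days = March 10, 1999.
From May 4, 1998 through October 27, 1998 inclusive is 177 days; tolling adds 177 days: March 10, 1999 + 177 days = September 3, 1999.
Tolling adds 20 days: September 3, 1999 + 20 days = September 23, 1999.
September 23, 1999 is a Thursday and not a court holiday, so no extension applies.
The deadline is September 23, 1999; from September 23, 1999 to October 15, 1999 is 22 days.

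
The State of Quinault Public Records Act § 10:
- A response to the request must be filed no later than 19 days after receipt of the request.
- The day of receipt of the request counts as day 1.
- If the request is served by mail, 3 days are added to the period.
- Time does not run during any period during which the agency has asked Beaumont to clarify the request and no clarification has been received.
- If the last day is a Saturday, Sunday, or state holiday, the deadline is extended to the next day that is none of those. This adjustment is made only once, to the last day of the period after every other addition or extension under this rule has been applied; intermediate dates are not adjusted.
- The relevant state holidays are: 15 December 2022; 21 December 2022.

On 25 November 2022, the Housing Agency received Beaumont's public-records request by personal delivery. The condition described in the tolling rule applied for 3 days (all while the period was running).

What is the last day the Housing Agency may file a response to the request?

Counting 25 November 2022 as day 1, day 19 is December 13, 2022.
Service was not by mail, so no mail extension applies.
Tolling adds 3 days: December 13, 2022 + 3 days = December 16, 2022.
December 16, 2022 is a Friday and not a state holiday, so no extension applies.

December 16, 2022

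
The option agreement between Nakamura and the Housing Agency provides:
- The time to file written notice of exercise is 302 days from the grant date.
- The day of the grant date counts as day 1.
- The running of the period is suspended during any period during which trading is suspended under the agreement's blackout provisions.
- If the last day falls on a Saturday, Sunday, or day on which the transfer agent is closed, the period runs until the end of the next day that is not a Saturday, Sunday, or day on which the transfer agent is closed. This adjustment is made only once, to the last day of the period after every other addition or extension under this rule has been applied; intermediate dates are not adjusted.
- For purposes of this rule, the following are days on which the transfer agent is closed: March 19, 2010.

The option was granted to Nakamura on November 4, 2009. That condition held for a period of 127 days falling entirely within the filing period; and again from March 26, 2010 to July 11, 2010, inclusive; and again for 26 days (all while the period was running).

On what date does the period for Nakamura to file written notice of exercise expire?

Counting November 4, 2009 as day 1, day 302 is September 1, 2010.
Tolling adds 127 days: September 1, 2010 + 127 days = January 6, 2011.
From March 26, 2010 through July 11, 2010 inclusive is 108 days; tolling adds 108 days: January 6, 2011 + 108 days = April 24, 2011.
Tolling adds 26 days: April 24, 2011 + 26 days = May 20, 2011.
May 20, 2011 is a Friday and not a day on which the transfer agent is closed, so no extension applies.

May 20, 2011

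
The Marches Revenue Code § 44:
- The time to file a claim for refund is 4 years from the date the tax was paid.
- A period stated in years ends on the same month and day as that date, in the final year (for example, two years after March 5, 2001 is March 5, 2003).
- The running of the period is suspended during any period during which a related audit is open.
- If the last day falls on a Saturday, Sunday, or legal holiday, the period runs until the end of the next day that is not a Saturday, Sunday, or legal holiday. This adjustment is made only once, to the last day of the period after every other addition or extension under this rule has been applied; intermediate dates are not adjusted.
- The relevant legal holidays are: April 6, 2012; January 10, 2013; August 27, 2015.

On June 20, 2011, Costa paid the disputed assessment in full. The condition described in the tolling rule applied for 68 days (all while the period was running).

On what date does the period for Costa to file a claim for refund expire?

4 years after June 20, 2011 is June 20, 2015.
Tolling adds 68 days: June 20, 2015 + 68 days = August 27, 2015.
August 27, 2015 is a listed holiday. The next qualifying day is August 28, 2015.

August 28, 2015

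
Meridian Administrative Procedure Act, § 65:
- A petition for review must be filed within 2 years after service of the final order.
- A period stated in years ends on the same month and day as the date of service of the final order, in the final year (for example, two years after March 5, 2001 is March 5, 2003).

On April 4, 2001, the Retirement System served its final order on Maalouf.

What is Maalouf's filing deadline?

2 years after April 4, 2001 is April 4, 2003.

April 4, 2003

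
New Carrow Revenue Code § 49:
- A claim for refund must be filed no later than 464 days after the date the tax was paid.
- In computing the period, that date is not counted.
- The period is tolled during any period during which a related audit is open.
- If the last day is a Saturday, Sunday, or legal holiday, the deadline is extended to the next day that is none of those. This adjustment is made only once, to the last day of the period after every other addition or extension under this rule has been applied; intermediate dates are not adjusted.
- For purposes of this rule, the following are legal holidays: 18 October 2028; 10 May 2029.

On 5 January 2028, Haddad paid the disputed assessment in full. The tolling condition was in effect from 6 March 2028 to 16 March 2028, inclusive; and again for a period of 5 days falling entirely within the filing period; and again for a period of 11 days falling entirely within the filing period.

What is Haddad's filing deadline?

464 days after 5 January 2028 is April 13, 2029.
From March 6, 2028 through March 16, 2028 inclusive is 11 days; tolling adds 11 days: April 13, 2029 + 11 days = April 24, 2029.
Tolling adds 5 days: April 24, 2029 + 5 days = April 29, 2029.
Tolling adds 11 days: April 29, 2029 + 11 days = May 10, 2029.
May 10, 2029 is a listed holiday. The next qualifying day is May 11, 2029.

May 11, 2029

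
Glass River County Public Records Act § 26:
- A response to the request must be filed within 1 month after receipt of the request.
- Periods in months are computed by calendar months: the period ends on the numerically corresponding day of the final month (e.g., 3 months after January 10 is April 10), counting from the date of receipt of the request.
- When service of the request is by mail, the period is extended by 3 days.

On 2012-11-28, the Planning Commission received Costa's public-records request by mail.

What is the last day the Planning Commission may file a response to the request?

December 31, 2012

1 month after 2012-11-28 is December 28, 2012.
Service was by mail, adding 3 days: December 28, 2012 + 3 days = December 31, 2012.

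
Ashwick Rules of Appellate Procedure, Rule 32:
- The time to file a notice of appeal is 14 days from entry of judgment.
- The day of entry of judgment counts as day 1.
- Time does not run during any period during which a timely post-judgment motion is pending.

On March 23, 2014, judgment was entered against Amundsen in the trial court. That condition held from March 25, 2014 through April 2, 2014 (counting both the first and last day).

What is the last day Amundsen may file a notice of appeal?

Counting March 23, 2014 as day 1, day 14 is April 5, 2014.
From March 25, 2014 through April 2, 2014 inclusive is 9 days; tolling adds 9 days: April 5, 2014 + 9 days = April 14, 2014.

April 14, 2014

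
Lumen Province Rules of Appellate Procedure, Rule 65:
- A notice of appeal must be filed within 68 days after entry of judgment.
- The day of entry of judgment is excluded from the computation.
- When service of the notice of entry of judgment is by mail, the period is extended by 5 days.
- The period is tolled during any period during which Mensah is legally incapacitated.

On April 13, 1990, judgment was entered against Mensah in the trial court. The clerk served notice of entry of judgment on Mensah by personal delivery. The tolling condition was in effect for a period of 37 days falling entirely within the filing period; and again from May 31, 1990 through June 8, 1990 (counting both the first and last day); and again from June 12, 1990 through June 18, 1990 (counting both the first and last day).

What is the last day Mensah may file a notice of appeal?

68 days after April 13, 1990 is June 20, 1990.
Service was not by mail, so no mail extension applies.
Tolling adds 37 days: June 20, 1990 + 37 days = July 27, 1990.
From May 31, 1990 through June 8, 1990 inclusive is 9 days; tolling adds 9 days: July 27, 1990 + 9 days = August 5, 1990.
From June 12, 1990 through June 18, 1990 inclusive is 7 days; tolling adds 7 days: August 5, 1990 + 7 days = August 12, 1990.

August 12, 1990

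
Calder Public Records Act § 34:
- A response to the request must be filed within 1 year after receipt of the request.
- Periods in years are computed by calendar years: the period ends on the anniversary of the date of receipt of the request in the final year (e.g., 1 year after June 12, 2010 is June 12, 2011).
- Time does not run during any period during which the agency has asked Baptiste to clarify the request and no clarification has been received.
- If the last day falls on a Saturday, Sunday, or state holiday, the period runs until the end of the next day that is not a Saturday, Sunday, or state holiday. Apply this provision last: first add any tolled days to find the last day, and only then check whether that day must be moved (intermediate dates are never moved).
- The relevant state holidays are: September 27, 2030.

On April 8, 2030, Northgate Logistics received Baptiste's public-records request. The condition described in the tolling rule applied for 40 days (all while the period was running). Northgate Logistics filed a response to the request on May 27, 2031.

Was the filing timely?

No

1 year after April 8, 2030 is April 8, 2031.
Tolling adds 40 days: April 8, 2031 + 40 days = May 18, 2031.
May 18, 2031 is Sunday. The next qualifying day is May 19, 2031.
The deadline is May 19, 2031; the filing on May 27, 2031 is after that date.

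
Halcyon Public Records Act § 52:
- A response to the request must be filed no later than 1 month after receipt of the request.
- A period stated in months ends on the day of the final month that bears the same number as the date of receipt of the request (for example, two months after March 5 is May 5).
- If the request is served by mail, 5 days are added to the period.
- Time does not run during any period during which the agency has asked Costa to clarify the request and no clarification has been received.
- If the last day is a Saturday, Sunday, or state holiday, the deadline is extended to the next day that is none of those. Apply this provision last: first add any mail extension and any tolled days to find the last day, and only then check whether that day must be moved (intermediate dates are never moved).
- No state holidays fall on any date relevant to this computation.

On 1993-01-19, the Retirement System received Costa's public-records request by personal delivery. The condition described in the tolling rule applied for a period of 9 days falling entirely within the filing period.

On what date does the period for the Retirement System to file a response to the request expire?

1 month after 1993-01-19 is February 19, 1993.
Service was not by mail, so no mail extension applies.
Tolling adds 9 days: February 19, 1993 + 9 days = February 28, 1993.
February 28, 1993 is Sunday. The next qualifying day is March 1, 1993.

March 1, 1993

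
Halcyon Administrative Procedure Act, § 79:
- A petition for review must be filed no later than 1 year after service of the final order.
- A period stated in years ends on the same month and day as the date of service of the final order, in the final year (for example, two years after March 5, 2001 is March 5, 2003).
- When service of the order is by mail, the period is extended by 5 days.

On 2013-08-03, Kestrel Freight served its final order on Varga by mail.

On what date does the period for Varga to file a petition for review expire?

August 8, 2014

1 year after 2013-08-03 is August 3, 2014.
Service was by mail, adding 5 days: August 3, 2014 + 5 days = August 8, 2014.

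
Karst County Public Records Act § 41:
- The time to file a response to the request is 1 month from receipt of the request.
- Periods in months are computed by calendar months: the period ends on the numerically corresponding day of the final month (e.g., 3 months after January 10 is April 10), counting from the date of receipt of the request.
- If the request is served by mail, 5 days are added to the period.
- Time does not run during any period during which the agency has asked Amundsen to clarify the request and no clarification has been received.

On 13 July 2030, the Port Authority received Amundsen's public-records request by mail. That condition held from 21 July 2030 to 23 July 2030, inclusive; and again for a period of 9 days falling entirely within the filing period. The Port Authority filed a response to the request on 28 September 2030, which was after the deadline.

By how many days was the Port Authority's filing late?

29 days

1 month after 13 July 2030 is August 13, 2030.
Service was by mail, adding 5 days: August 13, 2030 + 5 days = August 18, 2030.
From July 21, 2030 through July 23, 2030 inclusive is 3 days; tolling adds 3 days: August 18, 2030 + 3 days = August 21, 2030.
Tolling adds 9 days: August 21, 2030 + 9 days = August 30, 2030.
The deadline is August 30, 2030; from August 30, 2030 to September 28, 2030 is 29 days.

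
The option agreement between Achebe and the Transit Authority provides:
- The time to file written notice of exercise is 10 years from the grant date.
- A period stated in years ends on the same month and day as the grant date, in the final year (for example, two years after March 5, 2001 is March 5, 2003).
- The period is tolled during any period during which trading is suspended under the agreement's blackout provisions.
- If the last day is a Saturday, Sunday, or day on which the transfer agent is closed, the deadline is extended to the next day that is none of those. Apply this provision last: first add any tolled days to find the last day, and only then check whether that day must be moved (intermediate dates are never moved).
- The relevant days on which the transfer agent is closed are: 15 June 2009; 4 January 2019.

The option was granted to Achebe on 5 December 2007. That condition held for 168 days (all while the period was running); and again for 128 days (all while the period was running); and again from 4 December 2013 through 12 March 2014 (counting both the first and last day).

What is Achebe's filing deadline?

January 7, 2019

10 years after 5 December 2007 is December 5, 2017.
Tolling adds 168 days: December 5, 2017 + 168 days = May 22, 2018.
Tolling adds 128 days: May 22, 2018 + 128 days = September 27, 2018.
From December 4, 2013 through March 12, 2014 inclusive is 99 days; tolling adds 99 days: September 27, 2018 + 99 days = January 4, 2019.
January 4, 2019 is a listed holiday; January 5, 2019 is Saturday; January 6, 2019 is Sunday. The next qualifying day is January 7, 2019.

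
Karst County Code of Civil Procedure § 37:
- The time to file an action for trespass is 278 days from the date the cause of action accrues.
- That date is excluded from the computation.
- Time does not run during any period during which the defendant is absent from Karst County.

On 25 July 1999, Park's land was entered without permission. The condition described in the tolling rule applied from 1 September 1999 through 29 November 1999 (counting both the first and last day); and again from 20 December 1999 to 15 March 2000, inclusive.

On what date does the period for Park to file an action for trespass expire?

October 22, 2000

278 days after 25 July 1999 is April 28, 2000.
From September 1, 1999 through November 29, 1999 inclusive is 90 days; tolling adds 90 days: April 28, 2000 + 90 days = July 27, 2000.
From December 20, 1999 through March 15, 2000 inclusive is 87 days; tolling adds 87 days: July 27, 2000 + 87 days = October 22, 2000.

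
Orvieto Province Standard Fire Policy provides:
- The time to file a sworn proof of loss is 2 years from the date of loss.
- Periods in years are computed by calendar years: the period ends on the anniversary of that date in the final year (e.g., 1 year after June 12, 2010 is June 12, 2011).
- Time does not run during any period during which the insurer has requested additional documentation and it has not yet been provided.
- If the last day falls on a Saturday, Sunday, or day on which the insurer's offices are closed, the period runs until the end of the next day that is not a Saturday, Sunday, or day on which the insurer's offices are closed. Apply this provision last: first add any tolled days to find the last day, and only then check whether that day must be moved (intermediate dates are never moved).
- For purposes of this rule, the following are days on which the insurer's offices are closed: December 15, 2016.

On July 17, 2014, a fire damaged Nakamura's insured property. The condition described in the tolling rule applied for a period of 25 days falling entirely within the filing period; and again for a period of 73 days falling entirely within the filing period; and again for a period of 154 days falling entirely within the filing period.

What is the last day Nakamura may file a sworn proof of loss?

March 27, 2017

2 years after July 17, 2014 is July 17, 2016.
Tolling adds 25 days: July 17, 2016 + 25 days = August 11, 2016.
Tolling adds 73 days: August 11, 2016 + 73 days = October 23, 2016.
Tolling adds 154 days: October 23, 2016 + 154 days = March 26, 2017.
March 26, 2017 is Sunday. The next qualifying day is March 27, 2017.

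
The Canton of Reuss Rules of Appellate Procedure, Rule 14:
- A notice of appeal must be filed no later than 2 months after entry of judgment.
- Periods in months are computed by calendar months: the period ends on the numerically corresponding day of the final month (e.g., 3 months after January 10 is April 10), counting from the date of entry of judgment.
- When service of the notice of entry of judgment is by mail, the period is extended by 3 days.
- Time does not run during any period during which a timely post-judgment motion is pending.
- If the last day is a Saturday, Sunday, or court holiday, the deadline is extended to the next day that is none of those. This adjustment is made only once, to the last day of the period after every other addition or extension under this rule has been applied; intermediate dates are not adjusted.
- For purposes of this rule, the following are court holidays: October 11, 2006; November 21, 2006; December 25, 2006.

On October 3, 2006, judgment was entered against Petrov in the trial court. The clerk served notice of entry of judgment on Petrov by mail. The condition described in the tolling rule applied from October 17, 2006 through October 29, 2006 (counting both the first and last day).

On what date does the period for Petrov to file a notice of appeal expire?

2 months after October 3, 2006 is December 3, 2006.
Service was by mail, adding 3 days: December 3, 2006 + 3 days = December 6, 2006.
From October 17, 2006 through October 29, 2006 inclusive is 13 days; tolling adds 13 days: December 6, 2006 + 13 days = December 19, 2006.
December 19, 2006 is a Tuesday and not a court holiday, so no extension applies.

December 19, 2006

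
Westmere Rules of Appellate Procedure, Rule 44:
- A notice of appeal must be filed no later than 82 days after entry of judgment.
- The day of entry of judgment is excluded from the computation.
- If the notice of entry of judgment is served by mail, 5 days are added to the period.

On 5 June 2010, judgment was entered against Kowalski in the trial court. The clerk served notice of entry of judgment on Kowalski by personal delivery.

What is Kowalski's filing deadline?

August 26, 2010

82 days after 5 June 2010 is August 26, 2010.
Service was not by mail, so no mail extension applies.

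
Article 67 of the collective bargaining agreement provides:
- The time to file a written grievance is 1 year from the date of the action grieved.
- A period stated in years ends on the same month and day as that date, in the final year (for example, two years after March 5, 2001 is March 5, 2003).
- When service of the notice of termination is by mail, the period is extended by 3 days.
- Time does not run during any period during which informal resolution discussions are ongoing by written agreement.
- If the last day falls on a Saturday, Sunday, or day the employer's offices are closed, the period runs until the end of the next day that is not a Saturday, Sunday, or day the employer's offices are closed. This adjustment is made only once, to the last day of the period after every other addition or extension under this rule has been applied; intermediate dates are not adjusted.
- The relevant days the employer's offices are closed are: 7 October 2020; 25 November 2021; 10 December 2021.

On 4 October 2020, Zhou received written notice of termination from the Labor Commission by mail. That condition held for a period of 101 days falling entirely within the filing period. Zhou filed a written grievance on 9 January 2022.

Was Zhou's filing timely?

Yes

1 year after 4 October 2020 is October 4, 2021.
Service was by mail, adding 3 days: October 4, 2021 + 3 days = October 7, 2021.
Tolling adds 101 days: October 7, 2021 + 101 days = January 16, 2022.
January 16, 2022 is Sunday. The next qualifying day is January 17, 2022.
The deadline is January 17, 2022; the filing on January 9, 2022 is on or before that date.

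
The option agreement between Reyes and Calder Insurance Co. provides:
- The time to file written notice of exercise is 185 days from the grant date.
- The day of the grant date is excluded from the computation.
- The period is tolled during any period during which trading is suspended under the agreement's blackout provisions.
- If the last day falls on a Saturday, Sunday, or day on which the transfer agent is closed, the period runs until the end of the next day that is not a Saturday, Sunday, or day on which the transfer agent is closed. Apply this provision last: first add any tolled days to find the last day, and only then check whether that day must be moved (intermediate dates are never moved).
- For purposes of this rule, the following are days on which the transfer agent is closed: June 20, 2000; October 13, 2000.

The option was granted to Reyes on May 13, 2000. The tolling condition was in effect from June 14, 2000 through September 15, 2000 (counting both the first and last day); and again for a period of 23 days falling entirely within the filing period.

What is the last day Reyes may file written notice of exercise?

185 days after May 13, 2000 is November 14, 2000.
From June 14, 2000 through September 15, 2000 inclusive is 94 days; tolling adds 94 days: November 14, 2000 + 94 days = February 16, 2001.
Tolling adds 23 days: February 16, 2001 + 23 days = March 11, 2001.
March 11, 2001 is Sunday. The next qualifying day is March 12, 2001.

March 12, 2001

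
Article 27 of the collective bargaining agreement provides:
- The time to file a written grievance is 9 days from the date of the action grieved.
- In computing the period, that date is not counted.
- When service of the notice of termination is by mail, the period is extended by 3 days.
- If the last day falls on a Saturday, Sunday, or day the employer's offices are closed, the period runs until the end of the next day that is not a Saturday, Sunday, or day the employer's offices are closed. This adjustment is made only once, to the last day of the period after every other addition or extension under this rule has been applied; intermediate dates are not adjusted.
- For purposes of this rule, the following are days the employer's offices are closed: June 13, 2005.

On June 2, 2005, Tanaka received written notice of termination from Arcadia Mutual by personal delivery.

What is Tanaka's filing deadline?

June 14, 2005

9 days after June 2, 2005 is June 11, 2005.
Service was not by mail, so no mail extension applies.
June 11, 2005 is Saturday; June 12, 2005 is Sunday; June 13, 2005 is a listed holiday. The next qualifying day is June 14, 2005.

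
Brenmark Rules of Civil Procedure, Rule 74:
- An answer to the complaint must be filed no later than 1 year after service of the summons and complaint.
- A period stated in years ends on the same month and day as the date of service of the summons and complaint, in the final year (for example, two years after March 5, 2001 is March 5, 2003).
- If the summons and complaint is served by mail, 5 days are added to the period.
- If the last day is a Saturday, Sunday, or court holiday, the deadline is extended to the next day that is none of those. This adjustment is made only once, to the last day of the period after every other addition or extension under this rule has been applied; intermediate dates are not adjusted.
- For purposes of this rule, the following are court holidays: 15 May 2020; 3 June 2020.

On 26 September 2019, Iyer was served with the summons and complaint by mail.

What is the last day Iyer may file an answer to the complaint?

October 1, 2020

1 year after 26 September 2019 is September 26, 2020.
Service was by mail, adding 5 days: September 26, 2020 + 5 days = October 1, 2020.
October 1, 2020 is a Thursday and not a court holiday, so no extension applies.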